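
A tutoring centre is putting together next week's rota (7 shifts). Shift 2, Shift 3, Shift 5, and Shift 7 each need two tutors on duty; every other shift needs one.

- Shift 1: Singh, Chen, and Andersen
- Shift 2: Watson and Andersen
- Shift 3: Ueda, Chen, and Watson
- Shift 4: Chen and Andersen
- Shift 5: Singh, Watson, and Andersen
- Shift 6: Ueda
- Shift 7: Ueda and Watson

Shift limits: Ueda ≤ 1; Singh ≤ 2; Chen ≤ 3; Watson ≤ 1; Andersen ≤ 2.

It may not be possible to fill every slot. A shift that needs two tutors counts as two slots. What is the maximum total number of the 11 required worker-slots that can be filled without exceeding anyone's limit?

8

Total capacity across all tutors is 1+2+3+1+2 = 9, and 11 slots are needed, so at most 9 can be filled.
Shifts {Shift 2, Shift 7} need 4 slots but only Ueda, Watson, and Andersen are available for them, supplying at most 3 — so at least 1 slot must go unfilled.
An assignment achieving 8: Shift 1→Singh, Shift 2→Watson+Andersen, Shift 3→Chen, Shift 4→Chen, Shift 5→Singh+Andersen, Shift 6→Ueda.
Loads: Ueda 1/1, Singh 2/2, Chen 2/3, Watson 1/1, Andersen 2/2.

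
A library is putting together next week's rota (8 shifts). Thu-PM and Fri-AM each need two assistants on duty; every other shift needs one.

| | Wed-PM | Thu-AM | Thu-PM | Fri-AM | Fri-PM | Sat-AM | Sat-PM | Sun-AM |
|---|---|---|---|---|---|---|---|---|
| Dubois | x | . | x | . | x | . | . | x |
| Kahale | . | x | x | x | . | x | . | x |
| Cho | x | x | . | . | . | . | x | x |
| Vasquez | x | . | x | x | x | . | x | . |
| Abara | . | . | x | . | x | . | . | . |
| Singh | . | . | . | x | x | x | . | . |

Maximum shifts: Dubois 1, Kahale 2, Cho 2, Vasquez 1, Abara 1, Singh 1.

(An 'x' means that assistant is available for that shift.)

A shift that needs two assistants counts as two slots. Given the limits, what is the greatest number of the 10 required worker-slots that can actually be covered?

Total capacity across all assistants is 1+2+2+1+1+1 = 8, and 10 slots are needed, so at most 8 can be filled.
An assignment achieving 8: Wed-PM→Dubois, Thu-AM→Kahale, Thu-PM→Abara, Fri-AM→Vasquez+Singh, Sat-AM→Kahale, Sat-PM→Cho, Sun-AM→Cho.
Loads: Dubois 1/1, Kahale 2/2, Cho 2/2, Vasquez 1/1, Abara 1/1, Singh 1/1.

8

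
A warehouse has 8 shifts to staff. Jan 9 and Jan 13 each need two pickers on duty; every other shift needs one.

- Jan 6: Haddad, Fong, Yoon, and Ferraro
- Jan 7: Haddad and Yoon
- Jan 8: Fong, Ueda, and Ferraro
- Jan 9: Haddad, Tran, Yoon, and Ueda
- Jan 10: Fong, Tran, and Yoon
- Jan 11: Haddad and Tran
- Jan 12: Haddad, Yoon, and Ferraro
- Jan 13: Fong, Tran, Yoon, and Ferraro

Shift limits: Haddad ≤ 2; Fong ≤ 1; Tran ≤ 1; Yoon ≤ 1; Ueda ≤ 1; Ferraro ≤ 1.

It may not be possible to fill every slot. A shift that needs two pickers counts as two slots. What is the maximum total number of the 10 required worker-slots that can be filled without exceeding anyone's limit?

Total capacity across all pickers is 2+1+1+1+1+1 = 7, and 10 slots are needed, so at most 7 can be filled.
An assignment achieving 7: Jan 6→Ferraro, Jan 7→Haddad, Jan 8→Fong, Jan 9→Ueda, Jan 10→Tran, Jan 11→Haddad, Jan 12→Yoon.
Loads: Haddad 2/2, Fong 1/1, Tran 1/1, Yoon 1/1, Ueda 1/1, Ferraro 1/1.

7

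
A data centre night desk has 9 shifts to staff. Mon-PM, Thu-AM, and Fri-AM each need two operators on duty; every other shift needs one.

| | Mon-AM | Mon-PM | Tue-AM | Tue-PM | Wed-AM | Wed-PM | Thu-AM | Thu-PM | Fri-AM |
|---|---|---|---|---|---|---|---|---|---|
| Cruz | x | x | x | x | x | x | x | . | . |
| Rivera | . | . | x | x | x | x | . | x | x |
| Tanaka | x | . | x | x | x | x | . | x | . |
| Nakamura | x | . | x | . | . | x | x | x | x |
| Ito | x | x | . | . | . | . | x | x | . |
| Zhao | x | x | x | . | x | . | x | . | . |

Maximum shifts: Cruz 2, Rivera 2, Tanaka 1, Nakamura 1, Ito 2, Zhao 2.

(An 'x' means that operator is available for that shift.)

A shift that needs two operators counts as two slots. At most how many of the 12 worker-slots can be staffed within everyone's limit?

Total capacity across all operators is 2+2+1+1+2+2 = 10, and 12 slots are needed, so at most 10 can be filled.
An assignment achieving 10: Mon-AM→Zhao, Mon-PM→Cruz+Ito, Tue-PM→Cruz, Wed-AM→Rivera, Wed-PM→Tanaka, Thu-AM→Ito+Zhao, Fri-AM→Rivera+Nakamura.
Loads: Cruz 2/2, Rivera 2/2, Tanaka 1/1, Nakamura 1/1, Ito 2/2, Zhao 2/2.

10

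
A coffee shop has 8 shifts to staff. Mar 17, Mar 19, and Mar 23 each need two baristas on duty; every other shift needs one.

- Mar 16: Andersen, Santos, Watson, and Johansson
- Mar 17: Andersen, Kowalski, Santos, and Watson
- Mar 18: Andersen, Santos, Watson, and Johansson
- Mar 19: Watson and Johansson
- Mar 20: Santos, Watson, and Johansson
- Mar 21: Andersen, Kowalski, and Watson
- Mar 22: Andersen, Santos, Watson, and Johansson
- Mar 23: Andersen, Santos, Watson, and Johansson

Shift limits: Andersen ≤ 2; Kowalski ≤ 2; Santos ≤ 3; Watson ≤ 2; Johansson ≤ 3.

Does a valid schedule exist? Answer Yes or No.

Yes

Mar 19 can only be covered by Watson and Johansson, so that assignment is forced.
One valid schedule: Mar 16→Andersen, Mar 17→Kowalski+Santos, Mar 18→Santos, Mar 19→Watson+Johansson, Mar 20→Santos, Mar 21→Andersen, Mar 22→Johansson, Mar 23→Watson+Johansson.
Loads: Andersen 2/2, Kowalski 1/2, Santos 3/3, Watson 2/2, Johansson 3/3 — all within limits.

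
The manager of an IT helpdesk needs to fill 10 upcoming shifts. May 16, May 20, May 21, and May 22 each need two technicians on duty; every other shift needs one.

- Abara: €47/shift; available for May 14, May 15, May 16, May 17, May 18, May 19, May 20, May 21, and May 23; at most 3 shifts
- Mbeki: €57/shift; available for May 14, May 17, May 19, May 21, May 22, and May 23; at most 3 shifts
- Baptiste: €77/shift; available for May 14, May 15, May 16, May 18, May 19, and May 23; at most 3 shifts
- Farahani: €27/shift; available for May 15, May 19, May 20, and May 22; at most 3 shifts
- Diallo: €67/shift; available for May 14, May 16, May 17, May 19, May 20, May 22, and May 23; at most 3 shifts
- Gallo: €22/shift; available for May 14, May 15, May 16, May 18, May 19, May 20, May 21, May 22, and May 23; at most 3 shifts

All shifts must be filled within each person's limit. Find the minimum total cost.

€593

Picking the cheapest available technician for each shift independently would cost €393, but that ignores the shift limits.
An optimal schedule: May 14→Mbeki, May 15→Gallo, May 16→Abara+Diallo, May 17→Abara, May 18→Gallo, May 19→Farahani, May 20→Farahani+Diallo, May 21→Gallo+Abara, May 22→Farahani+Mbeki, May 23→Mbeki.
Total: 57 + 22 + 47 + 67 + 47 + 22 + 27 + 27 + 67 + 22 + 47 + 27 + 57 + 57 = €593.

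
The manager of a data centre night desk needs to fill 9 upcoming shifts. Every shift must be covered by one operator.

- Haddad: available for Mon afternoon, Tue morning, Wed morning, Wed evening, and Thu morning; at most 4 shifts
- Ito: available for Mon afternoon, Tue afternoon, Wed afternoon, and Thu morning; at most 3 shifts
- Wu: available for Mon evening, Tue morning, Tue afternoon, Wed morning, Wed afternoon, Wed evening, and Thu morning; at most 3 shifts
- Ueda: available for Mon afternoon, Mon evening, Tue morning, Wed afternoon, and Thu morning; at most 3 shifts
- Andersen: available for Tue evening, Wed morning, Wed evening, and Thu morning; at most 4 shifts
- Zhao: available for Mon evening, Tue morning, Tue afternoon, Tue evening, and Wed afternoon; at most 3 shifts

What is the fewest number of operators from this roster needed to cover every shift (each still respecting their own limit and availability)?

9 slots to fill and no one can take more than 4, so at least ⌈9/4⌉ = 3 operators are needed.
Haddad, Ito, and Zhao alone can cover everything: Mon afternoon→Haddad, Mon evening→Zhao, Tue morning→Haddad, Tue afternoon→Ito, Tue evening→Zhao, Wed morning→Haddad, Wed afternoon→Ito, Wed evening→Haddad, Thu morning→Ito.

3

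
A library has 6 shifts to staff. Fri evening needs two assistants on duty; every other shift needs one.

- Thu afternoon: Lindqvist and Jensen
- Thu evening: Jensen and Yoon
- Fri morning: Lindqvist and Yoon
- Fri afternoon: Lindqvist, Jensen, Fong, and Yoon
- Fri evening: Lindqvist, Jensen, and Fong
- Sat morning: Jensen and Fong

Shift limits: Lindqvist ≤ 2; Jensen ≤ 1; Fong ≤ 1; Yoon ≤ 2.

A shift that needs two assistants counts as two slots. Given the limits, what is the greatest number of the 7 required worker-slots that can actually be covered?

Total capacity across all assistants is 2+1+1+2 = 6, and 7 slots are needed, so at most 6 can be filled.
An assignment achieving 6: Thu afternoon→Lindqvist, Thu evening→Jensen, Fri morning→Yoon, Fri afternoon→Yoon, Fri evening→Lindqvist, Sat morning→Fong.
Loads: Lindqvist 2/2, Jensen 1/1, Fong 1/1, Yoon 2/2.

6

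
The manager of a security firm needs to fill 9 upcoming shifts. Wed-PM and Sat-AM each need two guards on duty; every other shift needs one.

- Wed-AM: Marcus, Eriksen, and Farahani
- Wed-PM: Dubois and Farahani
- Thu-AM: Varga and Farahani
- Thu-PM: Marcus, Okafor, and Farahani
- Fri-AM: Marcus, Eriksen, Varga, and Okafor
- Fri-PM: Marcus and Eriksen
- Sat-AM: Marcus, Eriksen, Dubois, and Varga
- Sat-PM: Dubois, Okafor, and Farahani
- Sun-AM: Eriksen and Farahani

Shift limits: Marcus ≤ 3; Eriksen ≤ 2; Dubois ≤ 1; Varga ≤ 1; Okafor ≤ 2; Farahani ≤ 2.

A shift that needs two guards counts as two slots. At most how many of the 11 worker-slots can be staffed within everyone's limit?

Total capacity across all guards is 3+2+1+1+2+2 = 11, and 11 slots are needed, so at most 11 can be filled.
An assignment achieving 11: Wed-AM→Marcus, Wed-PM→Dubois+Farahani, Thu-AM→Varga, Thu-PM→Okafor, Fri-AM→Okafor, Fri-PM→Marcus, Sat-AM→Marcus+Eriksen, Sat-PM→Farahani, Sun-AM→Eriksen.
Loads: Marcus 3/3, Eriksen 2/2, Dubois 1/1, Varga 1/1, Okafor 2/2, Farahani 2/2.

11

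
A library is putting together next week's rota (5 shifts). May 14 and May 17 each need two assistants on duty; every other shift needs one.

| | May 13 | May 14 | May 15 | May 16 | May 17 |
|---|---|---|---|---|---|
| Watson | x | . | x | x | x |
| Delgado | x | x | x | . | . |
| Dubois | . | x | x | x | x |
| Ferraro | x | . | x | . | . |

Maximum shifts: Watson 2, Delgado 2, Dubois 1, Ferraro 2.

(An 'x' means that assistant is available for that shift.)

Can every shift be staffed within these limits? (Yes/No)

Total capacity is 7 and 7 slots are needed, so capacity alone doesn't rule it out.
Shifts {May 14, May 17} need 4 worker-slots in total, but the assistants available for any of those shifts (Watson, Delgado, and Dubois) can supply at most 3 among them. So no valid schedule exists.

No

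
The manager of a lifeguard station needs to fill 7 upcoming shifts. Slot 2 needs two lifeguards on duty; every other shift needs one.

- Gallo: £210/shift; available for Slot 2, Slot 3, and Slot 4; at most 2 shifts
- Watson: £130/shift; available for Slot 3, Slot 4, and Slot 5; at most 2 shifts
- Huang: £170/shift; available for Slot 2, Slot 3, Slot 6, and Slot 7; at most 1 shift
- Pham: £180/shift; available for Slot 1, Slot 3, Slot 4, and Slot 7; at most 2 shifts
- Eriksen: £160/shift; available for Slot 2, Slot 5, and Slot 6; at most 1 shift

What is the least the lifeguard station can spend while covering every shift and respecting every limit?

Slot 1 can only be covered by Pham, so that assignment is forced.
Picking the cheapest available lifeguard for each shift independently would cost £1230, but that ignores the shift limits.
An optimal schedule: Slot 1→Pham, Slot 2→Gallo+Eriksen, Slot 3→Watson, Slot 4→Gallo, Slot 5→Watson, Slot 6→Huang, Slot 7→Pham.
Total: 180 + 210 + 160 + 130 + 210 + 130 + 170 + 180 = £1370.

£1370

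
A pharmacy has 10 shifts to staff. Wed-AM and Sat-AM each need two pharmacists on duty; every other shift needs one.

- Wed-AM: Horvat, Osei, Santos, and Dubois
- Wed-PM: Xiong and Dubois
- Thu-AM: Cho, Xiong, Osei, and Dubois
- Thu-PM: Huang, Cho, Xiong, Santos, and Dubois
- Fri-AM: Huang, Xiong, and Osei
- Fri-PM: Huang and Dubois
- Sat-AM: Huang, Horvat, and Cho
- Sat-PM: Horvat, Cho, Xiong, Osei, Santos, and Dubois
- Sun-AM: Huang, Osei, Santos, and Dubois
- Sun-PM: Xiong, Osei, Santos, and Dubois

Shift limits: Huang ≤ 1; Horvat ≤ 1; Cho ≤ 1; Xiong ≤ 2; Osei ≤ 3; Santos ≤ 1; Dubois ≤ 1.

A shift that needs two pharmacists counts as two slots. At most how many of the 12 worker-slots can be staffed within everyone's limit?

10

Total capacity across all pharmacists is 1+1+1+2+3+1+1 = 10, and 12 slots are needed, so at most 10 can be filled.
An assignment achieving 10: Wed-AM→Osei+Santos, Wed-PM→Xiong, Thu-AM→Osei, Fri-AM→Xiong, Fri-PM→Huang, Sat-AM→Horvat+Cho, Sun-AM→Osei, Sun-PM→Dubois.
Loads: Huang 1/1, Horvat 1/1, Cho 1/1, Xiong 2/2, Osei 3/3, Santos 1/1, Dubois 1/1.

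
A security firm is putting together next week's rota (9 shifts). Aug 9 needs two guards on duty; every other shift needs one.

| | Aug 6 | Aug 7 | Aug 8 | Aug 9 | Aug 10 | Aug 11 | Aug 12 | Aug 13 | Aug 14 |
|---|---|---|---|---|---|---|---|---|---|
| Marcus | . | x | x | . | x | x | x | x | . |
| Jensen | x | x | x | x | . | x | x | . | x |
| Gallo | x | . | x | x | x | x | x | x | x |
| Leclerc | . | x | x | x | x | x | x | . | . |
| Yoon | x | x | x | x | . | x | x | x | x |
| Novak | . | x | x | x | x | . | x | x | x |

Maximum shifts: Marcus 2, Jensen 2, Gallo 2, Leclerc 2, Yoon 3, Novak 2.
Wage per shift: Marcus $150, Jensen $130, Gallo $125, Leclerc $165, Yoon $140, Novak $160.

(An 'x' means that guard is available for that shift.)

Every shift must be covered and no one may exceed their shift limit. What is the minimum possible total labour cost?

$1390

Picking the cheapest available guard for each shift independently would cost $1260, but that ignores the shift limits.
An optimal schedule: Aug 6→Gallo, Aug 7→Jensen, Aug 8→Marcus, Aug 9→Yoon+Novak, Aug 10→Gallo, Aug 11→Yoon, Aug 12→Marcus, Aug 13→Yoon, Aug 14→Jensen.
Total: 125 + 130 + 150 + 140 + 160 + 125 + 140 + 150 + 140 + 130 = $1390.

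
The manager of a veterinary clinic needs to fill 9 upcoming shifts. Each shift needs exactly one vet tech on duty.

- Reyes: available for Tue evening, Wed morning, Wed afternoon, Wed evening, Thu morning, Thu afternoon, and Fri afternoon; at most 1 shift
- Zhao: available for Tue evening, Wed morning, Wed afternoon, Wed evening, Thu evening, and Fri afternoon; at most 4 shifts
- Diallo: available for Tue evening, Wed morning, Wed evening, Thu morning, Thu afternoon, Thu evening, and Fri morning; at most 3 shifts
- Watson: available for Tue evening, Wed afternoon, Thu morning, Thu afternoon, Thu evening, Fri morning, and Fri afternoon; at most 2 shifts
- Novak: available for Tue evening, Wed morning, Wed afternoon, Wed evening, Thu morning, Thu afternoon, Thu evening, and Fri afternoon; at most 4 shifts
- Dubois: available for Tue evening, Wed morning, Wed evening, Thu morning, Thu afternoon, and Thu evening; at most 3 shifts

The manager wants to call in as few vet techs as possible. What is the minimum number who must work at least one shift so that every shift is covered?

3

9 slots to fill and no one can take more than 4, so at least ⌈9/4⌉ = 3 vet techs are needed.
Zhao, Diallo, and Watson alone can cover everything: Tue evening→Watson, Wed morning→Zhao, Wed afternoon→Zhao, Wed evening→Zhao, Thu morning→Diallo, Thu afternoon→Diallo, Thu evening→Watson, Fri morning→Diallo, Fri afternoon→Zhao.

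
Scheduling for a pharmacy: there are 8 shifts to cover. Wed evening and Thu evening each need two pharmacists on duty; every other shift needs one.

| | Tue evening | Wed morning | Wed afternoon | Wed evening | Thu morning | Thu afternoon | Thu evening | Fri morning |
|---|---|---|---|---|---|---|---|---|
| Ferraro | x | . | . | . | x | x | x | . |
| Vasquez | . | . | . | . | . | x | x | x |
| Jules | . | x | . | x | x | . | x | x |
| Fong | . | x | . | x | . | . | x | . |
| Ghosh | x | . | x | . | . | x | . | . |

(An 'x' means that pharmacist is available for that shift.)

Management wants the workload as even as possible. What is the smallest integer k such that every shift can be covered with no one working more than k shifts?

With 5 pharmacists and 10 worker-slots to fill, someone must work at least ⌈10/5⌉ = 2 shifts, so k ≥ 2.
k = 2 works: Tue evening→Ferraro, Wed morning→Jules, Wed afternoon→Ghosh, Wed evening→Jules+Fong, Thu morning→Ferraro, Thu afternoon→Ghosh, Thu evening→Vasquez+Fong, Fri morning→Vasquez.
Loads: Ferraro 2, Vasquez 2, Jules 2, Fong 2, Ghosh 2 — all ≤ 2.

2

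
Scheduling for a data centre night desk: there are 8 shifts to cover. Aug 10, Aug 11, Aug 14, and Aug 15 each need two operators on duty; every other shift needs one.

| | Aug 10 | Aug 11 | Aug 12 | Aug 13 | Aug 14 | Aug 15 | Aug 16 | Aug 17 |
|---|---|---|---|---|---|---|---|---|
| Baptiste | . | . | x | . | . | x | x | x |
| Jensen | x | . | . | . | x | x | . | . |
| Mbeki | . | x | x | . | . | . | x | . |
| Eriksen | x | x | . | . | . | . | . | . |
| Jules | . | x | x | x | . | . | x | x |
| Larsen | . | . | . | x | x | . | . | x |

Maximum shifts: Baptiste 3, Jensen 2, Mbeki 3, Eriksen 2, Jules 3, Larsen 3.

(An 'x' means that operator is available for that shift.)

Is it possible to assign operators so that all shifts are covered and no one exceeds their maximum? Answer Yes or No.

Total capacity is 16 and 12 slots are needed, so capacity alone doesn't rule it out.
Shifts {Aug 10, Aug 14, Aug 15} need 6 worker-slots in total, but the operators available for any of those shifts (Baptiste, Jensen, Eriksen, and Larsen) can supply at most 5 among them. So no valid schedule exists.

No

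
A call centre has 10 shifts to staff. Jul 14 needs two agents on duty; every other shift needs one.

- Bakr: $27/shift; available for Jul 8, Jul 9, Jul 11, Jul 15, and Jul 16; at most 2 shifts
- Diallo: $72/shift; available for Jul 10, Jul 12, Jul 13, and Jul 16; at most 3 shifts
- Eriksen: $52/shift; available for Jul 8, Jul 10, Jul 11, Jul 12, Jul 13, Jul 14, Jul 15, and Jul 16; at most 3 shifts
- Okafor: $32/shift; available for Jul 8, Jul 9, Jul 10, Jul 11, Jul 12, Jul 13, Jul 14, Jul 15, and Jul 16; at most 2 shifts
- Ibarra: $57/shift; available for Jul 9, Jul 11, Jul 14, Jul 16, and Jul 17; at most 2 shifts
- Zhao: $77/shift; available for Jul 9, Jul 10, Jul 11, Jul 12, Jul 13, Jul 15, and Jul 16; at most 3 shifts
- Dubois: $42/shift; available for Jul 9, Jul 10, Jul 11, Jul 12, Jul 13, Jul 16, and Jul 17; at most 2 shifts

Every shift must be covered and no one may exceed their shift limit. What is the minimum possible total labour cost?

Picking the cheapest available agent for each shift independently would cost $357, but that ignores the shift limits.
An optimal schedule: Jul 8→Bakr, Jul 9→Okafor, Jul 10→Dubois, Jul 11→Ibarra, Jul 12→Eriksen, Jul 13→Eriksen, Jul 14→Okafor+Eriksen, Jul 15→Bakr, Jul 16→Ibarra, Jul 17→Dubois.
Total: 27 + 32 + 42 + 57 + 52 + 52 + 32 + 52 + 27 + 57 + 42 = $472.

$472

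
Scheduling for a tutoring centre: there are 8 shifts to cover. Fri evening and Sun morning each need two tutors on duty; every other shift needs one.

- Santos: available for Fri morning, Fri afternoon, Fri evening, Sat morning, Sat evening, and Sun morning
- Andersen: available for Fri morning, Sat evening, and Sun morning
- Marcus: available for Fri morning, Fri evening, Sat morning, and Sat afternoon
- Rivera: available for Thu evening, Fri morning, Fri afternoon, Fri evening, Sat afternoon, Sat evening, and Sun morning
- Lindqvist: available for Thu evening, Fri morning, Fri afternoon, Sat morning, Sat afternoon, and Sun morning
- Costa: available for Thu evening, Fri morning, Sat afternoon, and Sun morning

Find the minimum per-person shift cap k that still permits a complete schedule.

With 6 tutors and 10 worker-slots to fill, someone must work at least ⌈10/6⌉ = 2 shifts, so k ≥ 2.
k = 2 works: Thu evening→Rivera, Fri morning→Andersen, Fri afternoon→Santos, Fri evening→Santos+Marcus, Sat morning→Marcus, Sat afternoon→Rivera, Sat evening→Andersen, Sun morning→Lindqvist+Costa.
Loads: Santos 2, Andersen 2, Marcus 2, Rivera 2, Lindqvist 1, Costa 1 — all ≤ 2.

2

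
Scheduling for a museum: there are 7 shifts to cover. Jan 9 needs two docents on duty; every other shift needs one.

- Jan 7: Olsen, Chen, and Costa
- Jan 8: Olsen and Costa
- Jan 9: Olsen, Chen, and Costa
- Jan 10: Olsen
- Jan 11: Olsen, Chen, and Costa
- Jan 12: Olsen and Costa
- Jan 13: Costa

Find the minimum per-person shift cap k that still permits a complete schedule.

3

With 3 docents and 8 worker-slots to fill, someone must work at least ⌈8/3⌉ = 3 shifts, so k ≥ 3.
k = 3 works: Jan 7→Chen, Jan 8→Olsen, Jan 9→Chen+Costa, Jan 10→Olsen, Jan 11→Chen, Jan 12→Olsen, Jan 13→Costa.
Loads: Olsen 3, Chen 3, Costa 2 — all ≤ 3.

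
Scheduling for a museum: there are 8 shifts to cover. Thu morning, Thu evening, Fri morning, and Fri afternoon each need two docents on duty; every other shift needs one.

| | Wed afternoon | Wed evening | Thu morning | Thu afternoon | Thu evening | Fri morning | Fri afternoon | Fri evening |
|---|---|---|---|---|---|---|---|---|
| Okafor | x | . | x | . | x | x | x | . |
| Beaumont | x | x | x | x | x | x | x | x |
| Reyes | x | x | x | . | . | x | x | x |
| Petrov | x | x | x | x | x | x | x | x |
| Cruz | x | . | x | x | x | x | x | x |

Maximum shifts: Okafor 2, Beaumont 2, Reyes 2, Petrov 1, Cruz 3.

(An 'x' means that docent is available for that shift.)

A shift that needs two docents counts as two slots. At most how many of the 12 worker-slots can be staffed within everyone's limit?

Total capacity across all docents is 2+2+2+1+3 = 10, and 12 slots are needed, so at most 10 can be filled.
An assignment achieving 10: Wed afternoon→Okafor, Wed evening→Beaumont, Thu morning→Reyes+Cruz, Thu afternoon→Beaumont, Thu evening→Okafor+Petrov, Fri morning→Cruz, Fri afternoon→Cruz, Fri evening→Reyes.
Loads: Okafor 2/2, Beaumont 2/2, Reyes 2/2, Petrov 1/1, Cruz 3/3.

10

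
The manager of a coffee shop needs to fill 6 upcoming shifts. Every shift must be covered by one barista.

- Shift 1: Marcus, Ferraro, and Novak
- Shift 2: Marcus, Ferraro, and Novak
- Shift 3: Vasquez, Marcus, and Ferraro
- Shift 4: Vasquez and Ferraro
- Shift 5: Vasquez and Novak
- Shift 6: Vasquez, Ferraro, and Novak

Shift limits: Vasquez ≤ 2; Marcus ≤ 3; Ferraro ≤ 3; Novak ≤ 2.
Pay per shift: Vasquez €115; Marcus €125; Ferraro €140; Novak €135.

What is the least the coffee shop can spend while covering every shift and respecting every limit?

Picking the cheapest available barista for each shift independently would cost €710, but that ignores the shift limits.
An optimal schedule: Shift 1→Marcus, Shift 2→Marcus, Shift 3→Marcus, Shift 4→Vasquez, Shift 5→Vasquez, Shift 6→Novak.
Total: 125 + 125 + 125 + 115 + 115 + 135 = €740.

€740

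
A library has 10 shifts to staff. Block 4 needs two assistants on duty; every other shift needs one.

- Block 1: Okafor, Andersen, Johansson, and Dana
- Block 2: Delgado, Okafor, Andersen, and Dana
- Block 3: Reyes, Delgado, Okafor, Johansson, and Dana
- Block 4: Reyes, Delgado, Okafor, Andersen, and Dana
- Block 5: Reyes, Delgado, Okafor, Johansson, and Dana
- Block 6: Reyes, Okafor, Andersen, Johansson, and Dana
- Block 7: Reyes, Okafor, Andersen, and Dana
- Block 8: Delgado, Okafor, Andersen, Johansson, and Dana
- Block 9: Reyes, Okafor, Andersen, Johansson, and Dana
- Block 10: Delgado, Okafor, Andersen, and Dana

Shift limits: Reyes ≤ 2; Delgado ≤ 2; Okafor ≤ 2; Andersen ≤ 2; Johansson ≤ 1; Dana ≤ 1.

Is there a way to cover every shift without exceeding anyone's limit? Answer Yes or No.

No

Total capacity is 2+2+2+2+1+1 = 10 but 11 worker-slots are needed — infeasible.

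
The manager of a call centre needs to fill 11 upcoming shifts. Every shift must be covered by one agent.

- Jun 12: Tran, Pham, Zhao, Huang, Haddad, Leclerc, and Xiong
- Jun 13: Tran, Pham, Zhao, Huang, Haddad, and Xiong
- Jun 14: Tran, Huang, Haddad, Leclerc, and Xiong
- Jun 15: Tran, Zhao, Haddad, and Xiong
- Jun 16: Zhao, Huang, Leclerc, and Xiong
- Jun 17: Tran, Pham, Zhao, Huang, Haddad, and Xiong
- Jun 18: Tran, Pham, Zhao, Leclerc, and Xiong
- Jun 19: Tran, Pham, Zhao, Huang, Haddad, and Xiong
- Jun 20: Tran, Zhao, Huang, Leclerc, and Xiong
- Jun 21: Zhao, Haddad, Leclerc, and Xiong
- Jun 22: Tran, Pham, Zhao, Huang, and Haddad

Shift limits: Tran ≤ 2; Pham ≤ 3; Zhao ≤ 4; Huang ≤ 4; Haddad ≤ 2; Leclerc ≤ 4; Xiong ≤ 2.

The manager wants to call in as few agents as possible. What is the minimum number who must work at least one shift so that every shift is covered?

11 slots to fill and no one can take more than 4, so at least ⌈11/4⌉ = 3 agents are needed.
Pham, Zhao, and Huang alone can cover everything: Jun 12→Pham, Jun 13→Pham, Jun 14→Huang, Jun 15→Zhao, Jun 16→Zhao, Jun 17→Huang, Jun 18→Pham, Jun 19→Huang, Jun 20→Zhao, Jun 21→Zhao, Jun 22→Huang.

3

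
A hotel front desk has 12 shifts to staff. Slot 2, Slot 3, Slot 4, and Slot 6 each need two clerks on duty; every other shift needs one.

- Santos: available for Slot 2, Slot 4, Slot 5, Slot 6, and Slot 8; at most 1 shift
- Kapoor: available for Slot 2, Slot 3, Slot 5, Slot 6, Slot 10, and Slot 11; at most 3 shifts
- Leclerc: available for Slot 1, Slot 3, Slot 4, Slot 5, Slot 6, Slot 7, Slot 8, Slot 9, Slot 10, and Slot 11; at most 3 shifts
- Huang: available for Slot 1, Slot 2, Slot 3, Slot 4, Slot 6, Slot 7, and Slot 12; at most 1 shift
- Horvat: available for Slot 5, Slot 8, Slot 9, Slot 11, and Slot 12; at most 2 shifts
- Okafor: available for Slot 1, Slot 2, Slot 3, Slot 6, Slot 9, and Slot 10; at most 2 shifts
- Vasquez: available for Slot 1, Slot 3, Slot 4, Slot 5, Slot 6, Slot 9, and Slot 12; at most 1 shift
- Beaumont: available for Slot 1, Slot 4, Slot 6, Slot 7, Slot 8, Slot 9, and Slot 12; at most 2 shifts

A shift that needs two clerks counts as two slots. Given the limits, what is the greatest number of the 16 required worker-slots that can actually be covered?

15

Total capacity across all clerks is 1+3+3+1+2+2+1+2 = 15, and 16 slots are needed, so at most 15 can be filled.
An assignment achieving 15: Slot 1→Leclerc, Slot 2→Santos+Kapoor, Slot 3→Okafor+Vasquez, Slot 4→Beaumont, Slot 5→Horvat, Slot 6→Okafor+Beaumont, Slot 7→Leclerc, Slot 8→Leclerc, Slot 9→Horvat, Slot 10→Kapoor, Slot 11→Kapoor, Slot 12→Huang.
Loads: Santos 1/1, Kapoor 3/3, Leclerc 3/3, Huang 1/1, Horvat 2/2, Okafor 2/2, Vasquez 1/1, Beaumont 2/2.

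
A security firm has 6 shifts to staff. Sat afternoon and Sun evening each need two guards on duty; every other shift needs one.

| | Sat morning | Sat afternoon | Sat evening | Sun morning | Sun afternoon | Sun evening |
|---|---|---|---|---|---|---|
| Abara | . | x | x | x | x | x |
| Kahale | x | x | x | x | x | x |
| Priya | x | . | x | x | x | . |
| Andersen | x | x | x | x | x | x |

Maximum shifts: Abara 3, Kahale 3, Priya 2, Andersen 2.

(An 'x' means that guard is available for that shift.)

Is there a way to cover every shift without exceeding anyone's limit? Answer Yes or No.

Yes

One valid schedule: Sat morning→Kahale, Sat afternoon→Abara+Kahale, Sat evening→Abara, Sun morning→Priya, Sun afternoon→Priya, Sun evening→Abara+Kahale.
Loads: Abara 3/3, Kahale 3/3, Priya 2/2, Andersen 0/2 — all within limits.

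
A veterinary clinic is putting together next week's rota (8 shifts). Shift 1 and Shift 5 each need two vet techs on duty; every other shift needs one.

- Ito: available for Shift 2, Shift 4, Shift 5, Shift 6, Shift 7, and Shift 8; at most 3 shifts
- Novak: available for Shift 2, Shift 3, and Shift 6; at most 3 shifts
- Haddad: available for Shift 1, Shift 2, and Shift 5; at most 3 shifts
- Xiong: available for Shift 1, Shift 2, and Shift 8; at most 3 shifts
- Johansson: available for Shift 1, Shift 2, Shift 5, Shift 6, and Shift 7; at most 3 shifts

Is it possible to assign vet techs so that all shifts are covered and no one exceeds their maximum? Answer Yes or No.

Yes

Shift 3 can only be covered by Novak, so that assignment is forced.
Shift 4 can only be covered by Ito, so that assignment is forced.
One valid schedule: Shift 1→Haddad+Xiong, Shift 2→Novak, Shift 3→Novak, Shift 4→Ito, Shift 5→Haddad+Johansson, Shift 6→Novak, Shift 7→Ito, Shift 8→Ito.
Loads: Ito 3/3, Novak 3/3, Haddad 2/3, Xiong 1/3, Johansson 1/3 — all within limits.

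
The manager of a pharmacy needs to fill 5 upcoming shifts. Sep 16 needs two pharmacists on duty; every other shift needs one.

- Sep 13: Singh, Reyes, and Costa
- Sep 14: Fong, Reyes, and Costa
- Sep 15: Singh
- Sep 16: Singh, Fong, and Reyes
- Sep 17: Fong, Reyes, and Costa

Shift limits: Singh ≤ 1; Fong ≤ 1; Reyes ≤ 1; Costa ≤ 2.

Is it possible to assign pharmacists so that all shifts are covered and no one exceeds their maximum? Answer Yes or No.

Shifts {Sep 13, Sep 14, Sep 15, Sep 16, Sep 17} need 6 worker-slots in total, but the pharmacists available for any of those shifts (Singh, Fong, Reyes, and Costa) can supply at most 5 among them. So no valid schedule exists.

No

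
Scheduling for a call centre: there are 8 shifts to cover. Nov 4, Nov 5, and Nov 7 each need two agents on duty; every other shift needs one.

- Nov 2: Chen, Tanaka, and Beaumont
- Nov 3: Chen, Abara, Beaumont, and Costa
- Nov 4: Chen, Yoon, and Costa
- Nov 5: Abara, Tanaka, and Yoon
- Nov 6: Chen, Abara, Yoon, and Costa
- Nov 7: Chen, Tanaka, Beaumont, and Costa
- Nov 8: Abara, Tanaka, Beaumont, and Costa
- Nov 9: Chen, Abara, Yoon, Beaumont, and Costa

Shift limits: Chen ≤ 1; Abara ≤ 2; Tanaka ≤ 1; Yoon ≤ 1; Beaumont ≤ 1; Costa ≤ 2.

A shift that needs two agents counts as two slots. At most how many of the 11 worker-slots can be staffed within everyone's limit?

8

Total capacity across all agents is 1+2+1+1+1+2 = 8, and 11 slots are needed, so at most 8 can be filled.
An assignment achieving 8: Nov 2→Chen, Nov 3→Abara, Nov 4→Yoon+Costa, Nov 5→Abara+Tanaka, Nov 6→Costa, Nov 7→Beaumont.
Loads: Chen 1/1, Abara 2/2, Tanaka 1/1, Yoon 1/1, Beaumont 1/1, Costa 2/2.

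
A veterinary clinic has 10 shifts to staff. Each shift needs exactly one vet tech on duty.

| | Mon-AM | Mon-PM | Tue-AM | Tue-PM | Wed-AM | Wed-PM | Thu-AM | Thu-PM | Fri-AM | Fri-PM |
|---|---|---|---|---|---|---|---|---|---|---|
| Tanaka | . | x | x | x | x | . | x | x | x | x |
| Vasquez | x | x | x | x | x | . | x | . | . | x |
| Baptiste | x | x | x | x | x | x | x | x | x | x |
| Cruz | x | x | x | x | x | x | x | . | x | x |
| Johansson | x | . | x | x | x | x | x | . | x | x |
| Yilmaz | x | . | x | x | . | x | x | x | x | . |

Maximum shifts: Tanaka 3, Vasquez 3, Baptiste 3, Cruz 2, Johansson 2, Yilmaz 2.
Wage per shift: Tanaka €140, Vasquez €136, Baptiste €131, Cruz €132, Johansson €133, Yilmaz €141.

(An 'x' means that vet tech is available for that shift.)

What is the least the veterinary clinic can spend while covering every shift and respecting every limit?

Picking the cheapest available vet tech for each shift independently would cost €1310, but that ignores the shift limits.
An optimal schedule: Mon-AM→Cruz, Mon-PM→Baptiste, Tue-AM→Vasquez, Tue-PM→Vasquez, Wed-AM→Cruz, Wed-PM→Baptiste, Thu-AM→Vasquez, Thu-PM→Baptiste, Fri-AM→Johansson, Fri-PM→Johansson.
Total: 132 + 131 + 136 + 136 + 132 + 131 + 136 + 131 + 133 + 133 = €1331.

€1331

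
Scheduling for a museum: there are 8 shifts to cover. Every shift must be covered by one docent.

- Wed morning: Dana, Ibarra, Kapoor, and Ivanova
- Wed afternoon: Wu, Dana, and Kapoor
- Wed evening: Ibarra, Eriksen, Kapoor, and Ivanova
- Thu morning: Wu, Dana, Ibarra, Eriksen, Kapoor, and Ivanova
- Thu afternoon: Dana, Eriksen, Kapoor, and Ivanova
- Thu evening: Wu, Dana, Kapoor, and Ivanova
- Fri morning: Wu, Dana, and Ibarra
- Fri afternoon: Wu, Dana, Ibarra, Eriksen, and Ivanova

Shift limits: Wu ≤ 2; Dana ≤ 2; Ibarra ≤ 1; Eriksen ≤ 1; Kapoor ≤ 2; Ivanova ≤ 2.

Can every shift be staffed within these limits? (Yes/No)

Yes

One valid schedule: Wed morning→Dana, Wed afternoon→Wu, Wed evening→Ibarra, Thu morning→Kapoor, Thu afternoon→Dana, Thu evening→Kapoor, Fri morning→Wu, Fri afternoon→Eriksen.
Loads: Wu 2/2, Dana 2/2, Ibarra 1/1, Eriksen 1/1, Kapoor 2/2, Ivanova 0/2 — all within limits.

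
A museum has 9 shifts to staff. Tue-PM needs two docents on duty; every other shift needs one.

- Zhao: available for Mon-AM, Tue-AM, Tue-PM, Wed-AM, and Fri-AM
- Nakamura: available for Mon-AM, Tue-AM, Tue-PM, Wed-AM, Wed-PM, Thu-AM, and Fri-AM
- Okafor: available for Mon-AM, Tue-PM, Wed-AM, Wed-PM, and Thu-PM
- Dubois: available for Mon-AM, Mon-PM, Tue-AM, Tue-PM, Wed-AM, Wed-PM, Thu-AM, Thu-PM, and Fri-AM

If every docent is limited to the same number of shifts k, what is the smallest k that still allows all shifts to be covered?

With 4 docents and 10 worker-slots to fill, someone must work at least ⌈10/4⌉ = 3 shifts, so k ≥ 3.
k = 3 works: Mon-AM→Zhao, Mon-PM→Dubois, Tue-AM→Zhao, Tue-PM→Okafor+Dubois, Wed-AM→Nakamura, Wed-PM→Nakamura, Thu-AM→Nakamura, Thu-PM→Okafor, Fri-AM→Zhao.
Loads: Zhao 3, Nakamura 3, Okafor 2, Dubois 2 — all ≤ 3.

3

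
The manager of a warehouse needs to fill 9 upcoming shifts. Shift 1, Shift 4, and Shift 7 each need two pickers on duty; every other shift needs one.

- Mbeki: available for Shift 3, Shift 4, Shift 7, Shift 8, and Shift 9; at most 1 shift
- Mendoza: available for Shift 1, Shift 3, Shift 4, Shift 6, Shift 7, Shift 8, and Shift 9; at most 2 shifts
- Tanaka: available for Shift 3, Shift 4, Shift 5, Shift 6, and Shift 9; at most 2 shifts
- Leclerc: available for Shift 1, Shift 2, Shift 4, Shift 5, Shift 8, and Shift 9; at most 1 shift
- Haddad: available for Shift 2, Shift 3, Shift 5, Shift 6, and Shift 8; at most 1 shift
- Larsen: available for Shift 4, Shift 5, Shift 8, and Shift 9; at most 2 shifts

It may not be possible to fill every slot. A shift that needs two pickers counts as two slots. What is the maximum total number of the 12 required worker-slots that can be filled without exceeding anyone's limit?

9

Total capacity across all pickers is 1+2+2+1+1+2 = 9, and 12 slots are needed, so at most 9 can be filled.
An assignment achieving 9: Shift 1→Mendoza+Leclerc, Shift 2→Haddad, Shift 3→Tanaka, Shift 4→Larsen, Shift 5→Larsen, Shift 6→Tanaka, Shift 7→Mbeki+Mendoza.
Loads: Mbeki 1/1, Mendoza 2/2, Tanaka 2/2, Leclerc 1/1, Haddad 1/1, Larsen 2/2.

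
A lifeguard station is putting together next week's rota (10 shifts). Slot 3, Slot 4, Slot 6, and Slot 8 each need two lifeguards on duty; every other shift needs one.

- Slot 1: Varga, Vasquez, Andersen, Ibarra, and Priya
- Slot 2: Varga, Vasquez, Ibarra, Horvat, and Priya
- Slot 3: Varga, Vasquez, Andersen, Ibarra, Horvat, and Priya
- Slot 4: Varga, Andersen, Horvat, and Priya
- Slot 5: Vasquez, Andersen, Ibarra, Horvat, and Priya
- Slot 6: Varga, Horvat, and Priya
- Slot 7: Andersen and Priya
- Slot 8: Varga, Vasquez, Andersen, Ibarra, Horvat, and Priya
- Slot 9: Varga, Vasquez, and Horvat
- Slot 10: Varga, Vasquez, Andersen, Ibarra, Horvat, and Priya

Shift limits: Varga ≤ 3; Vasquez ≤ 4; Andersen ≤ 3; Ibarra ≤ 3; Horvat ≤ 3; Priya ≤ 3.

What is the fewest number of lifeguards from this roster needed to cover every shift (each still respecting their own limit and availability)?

14 slots to fill and no one can take more than 4, so at least ⌈14/4⌉ = 4 lifeguards are needed.
Any 4 lifeguards together have capacity at most 4+3+3+3 = 13 < 14 slots, so 4 can never suffice.
Varga, Vasquez, Andersen, Ibarra, and Horvat alone can cover everything: Slot 1→Vasquez, Slot 2→Vasquez, Slot 3→Andersen+Ibarra, Slot 4→Varga+Andersen, Slot 5→Vasquez, Slot 6→Varga+Horvat, Slot 7→Andersen, Slot 8→Ibarra+Horvat, Slot 9→Varga, Slot 10→Vasquez.

5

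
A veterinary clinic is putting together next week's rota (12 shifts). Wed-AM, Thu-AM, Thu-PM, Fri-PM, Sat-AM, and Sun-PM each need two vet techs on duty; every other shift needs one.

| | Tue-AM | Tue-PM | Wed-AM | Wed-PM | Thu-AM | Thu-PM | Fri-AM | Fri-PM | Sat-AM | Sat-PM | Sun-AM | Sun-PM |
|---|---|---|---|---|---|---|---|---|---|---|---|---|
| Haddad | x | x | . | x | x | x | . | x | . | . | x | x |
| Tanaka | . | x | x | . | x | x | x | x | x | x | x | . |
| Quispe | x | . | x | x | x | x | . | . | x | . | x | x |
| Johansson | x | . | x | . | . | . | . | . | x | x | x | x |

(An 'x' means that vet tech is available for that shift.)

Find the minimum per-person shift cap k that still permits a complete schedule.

5

With 4 vet techs and 18 worker-slots to fill, someone must work at least ⌈18/4⌉ = 5 shifts, so k ≥ 5.
k = 5 works: Tue-AM→Haddad, Tue-PM→Haddad, Wed-AM→Tanaka+Quispe, Wed-PM→Haddad, Thu-AM→Haddad+Quispe, Thu-PM→Tanaka+Quispe, Fri-AM→Tanaka, Fri-PM→Haddad+Tanaka, Sat-AM→Quispe+Johansson, Sat-PM→Tanaka, Sun-AM→Johansson, Sun-PM→Quispe+Johansson.
Loads: Haddad 5, Tanaka 5, Quispe 5, Johansson 3 — all ≤ 5.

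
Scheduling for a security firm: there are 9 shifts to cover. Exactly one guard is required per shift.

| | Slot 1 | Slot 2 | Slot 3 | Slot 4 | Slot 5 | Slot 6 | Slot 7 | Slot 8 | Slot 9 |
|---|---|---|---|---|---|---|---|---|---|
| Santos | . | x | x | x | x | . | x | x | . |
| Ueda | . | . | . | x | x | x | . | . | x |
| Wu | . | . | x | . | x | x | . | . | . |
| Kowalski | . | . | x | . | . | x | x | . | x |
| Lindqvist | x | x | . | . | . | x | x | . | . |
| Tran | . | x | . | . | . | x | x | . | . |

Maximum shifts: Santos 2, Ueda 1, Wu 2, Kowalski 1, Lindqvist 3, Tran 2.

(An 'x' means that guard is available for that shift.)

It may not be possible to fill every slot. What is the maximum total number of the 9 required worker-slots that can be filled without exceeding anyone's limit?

9

Total capacity across all guards is 2+1+2+1+3+2 = 11, and 9 slots are needed, so at most 9 can be filled.
An assignment achieving 9: Slot 1→Lindqvist, Slot 2→Lindqvist, Slot 3→Wu, Slot 4→Santos, Slot 5→Wu, Slot 6→Lindqvist, Slot 7→Kowalski, Slot 8→Santos, Slot 9→Ueda.
Loads: Santos 2/2, Ueda 1/1, Wu 2/2, Kowalski 1/1, Lindqvist 3/3, Tran 0/2.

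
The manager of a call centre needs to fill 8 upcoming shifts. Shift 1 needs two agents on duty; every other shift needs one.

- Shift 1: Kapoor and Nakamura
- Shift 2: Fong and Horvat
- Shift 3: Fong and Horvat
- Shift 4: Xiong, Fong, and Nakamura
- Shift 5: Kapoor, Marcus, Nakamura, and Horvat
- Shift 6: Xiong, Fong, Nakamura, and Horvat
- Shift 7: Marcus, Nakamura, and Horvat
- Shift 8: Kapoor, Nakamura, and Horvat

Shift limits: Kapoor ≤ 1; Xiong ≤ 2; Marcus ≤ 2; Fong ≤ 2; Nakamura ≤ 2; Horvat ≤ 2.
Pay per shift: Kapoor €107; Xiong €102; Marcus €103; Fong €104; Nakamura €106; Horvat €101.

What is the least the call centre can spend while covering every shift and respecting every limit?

Shift 1 can only be covered by Kapoor and Nakamura, so that assignment is forced.
Picking the cheapest available agent for each shift independently would cost €921, but that ignores the shift limits.
An optimal schedule: Shift 1→Nakamura+Kapoor, Shift 2→Horvat, Shift 3→Fong, Shift 4→Xiong, Shift 5→Marcus, Shift 6→Xiong, Shift 7→Marcus, Shift 8→Horvat.
Total: 106 + 107 + 101 + 104 + 102 + 103 + 102 + 103 + 101 = €929.

€929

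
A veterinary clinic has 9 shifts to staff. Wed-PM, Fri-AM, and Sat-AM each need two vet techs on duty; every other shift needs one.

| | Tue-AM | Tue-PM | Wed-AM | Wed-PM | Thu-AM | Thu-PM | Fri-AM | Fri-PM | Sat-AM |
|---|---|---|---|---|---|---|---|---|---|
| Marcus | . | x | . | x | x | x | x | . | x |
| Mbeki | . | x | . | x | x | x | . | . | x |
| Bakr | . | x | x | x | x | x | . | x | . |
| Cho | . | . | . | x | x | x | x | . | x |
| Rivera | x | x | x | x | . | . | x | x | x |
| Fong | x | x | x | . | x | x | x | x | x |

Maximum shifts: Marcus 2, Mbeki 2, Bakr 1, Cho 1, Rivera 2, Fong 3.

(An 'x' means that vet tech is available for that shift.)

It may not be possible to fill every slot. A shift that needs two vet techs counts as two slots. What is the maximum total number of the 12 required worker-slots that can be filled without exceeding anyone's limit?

11

Total capacity across all vet techs is 2+2+1+1+2+3 = 11, and 12 slots are needed, so at most 11 can be filled.
An assignment achieving 11: Tue-AM→Rivera, Tue-PM→Marcus, Wed-AM→Bakr, Wed-PM→Mbeki, Thu-AM→Fong, Thu-PM→Fong, Fri-AM→Marcus+Cho, Fri-PM→Rivera, Sat-AM→Mbeki+Fong.
Loads: Marcus 2/2, Mbeki 2/2, Bakr 1/1, Cho 1/1, Rivera 2/2, Fong 3/3.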